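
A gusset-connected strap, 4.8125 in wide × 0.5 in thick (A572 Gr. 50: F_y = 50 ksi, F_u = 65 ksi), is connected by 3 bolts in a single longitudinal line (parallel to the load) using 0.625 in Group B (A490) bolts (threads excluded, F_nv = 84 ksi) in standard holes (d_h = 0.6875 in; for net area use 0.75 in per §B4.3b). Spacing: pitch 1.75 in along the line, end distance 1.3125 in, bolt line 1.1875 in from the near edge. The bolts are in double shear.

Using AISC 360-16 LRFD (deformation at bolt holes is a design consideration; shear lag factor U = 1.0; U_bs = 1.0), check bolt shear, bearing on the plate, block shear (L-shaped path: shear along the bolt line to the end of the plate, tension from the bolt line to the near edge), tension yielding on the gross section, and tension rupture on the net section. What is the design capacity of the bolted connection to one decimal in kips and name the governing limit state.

62.8 kips (block shear governs)

Bolt shear: A_b = π(0.625)²/4 = 0.3068 in². φR_n = 0.75 × 84 × 0.3068 × 3 × 2 = 116.0 kips.
Bearing (0.5 in plate, F_u = 65 ksi): end bolts L_c = 1.3125 − 0.6875/2 = 0.96875, R_n = min(1.2×0.96875×0.5×65, 2.4×0.625×0.5×65) = 37.781 kips/bolt; interior L_c = 1.75 − 0.6875 = 1.0625, R_n = 41.438 kips/bolt. φR_n = 0.75 × (1×37.781 + 2×41.438) = 90.5 kips.
Block shear: shear path 1×[1.3125+2×1.75] = 1×4.8125 in, A_gv = 2.4063, A_nv = 1×(4.8125 − 2.5×0.75)×0.5 = 1.4688 in²; tension to near edge: (1.1875 − 0.5×0.75)×0.5 = 0.40625 in². R_n = min(0.6×65×1.4688, 0.6×50×2.4063) + 1.0×65×0.40625 = min(57.283, 72.189) + 26.406 = 83.689 kips. φR_n = 0.75 × 83.689 = 62.8 kips.
Tension yield (gross): A_g = 4.8125×0.5 = 2.4063 in². φR_n = 0.90 × 50 × 2.4063 = 108.3 kips.
Tension rupture (net): A_n = (4.8125 − 1×0.75)×0.5 = 2.0313 in² (U = 1.0, A_e = A_n). φR_n = 0.75 × 65 × 2.0313 = 99.0 kips.
Governing: min(116.0, 90.5, 62.8, 108.3, 99.0) = 62.8 kips → block shear.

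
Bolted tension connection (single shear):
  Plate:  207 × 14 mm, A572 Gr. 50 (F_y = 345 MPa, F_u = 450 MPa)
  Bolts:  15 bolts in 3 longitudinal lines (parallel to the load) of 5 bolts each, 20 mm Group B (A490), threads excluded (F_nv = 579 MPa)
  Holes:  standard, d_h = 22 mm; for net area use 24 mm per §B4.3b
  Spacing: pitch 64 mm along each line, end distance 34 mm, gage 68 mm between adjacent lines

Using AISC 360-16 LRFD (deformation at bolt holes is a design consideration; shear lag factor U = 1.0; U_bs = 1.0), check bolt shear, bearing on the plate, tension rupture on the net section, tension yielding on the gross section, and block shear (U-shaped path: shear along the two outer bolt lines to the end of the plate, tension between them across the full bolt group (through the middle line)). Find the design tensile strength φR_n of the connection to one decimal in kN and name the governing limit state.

637.9 kN (net-section rupture governs)

Bolt shear: A_b = π(20)²/4 = 314.16 mm². φR_n = 0.75 × 579 × 314.16 × 15 × 1 = 2046.4 kN.
Bearing (14 mm plate, F_u = 450 MPa): end bolts L_c = 34 − 22/2 = 23, R_n = min(1.2×23×14×450, 2.4×20×14×450) = 173.88 kN/bolt; interior L_c = 64 − 22 = 42, R_n = 302.4 kN/bolt. φR_n = 0.75 × (3×173.88 + 12×302.4) = 3112.8 kN.
Tension rupture (net): A_n = (207 − 3×24)×14 = 1890 mm² (U = 1.0, A_e = A_n). φR_n = 0.75 × 450 × 1890 = 637.9 kN.
Tension yield (gross): A_g = 207×14 = 2898 mm². φR_n = 0.90 × 345 × 2898 = 899.8 kN.
Block shear: shear path 2×[34+4×64] = 2×290 mm, A_gv = 8120, A_nv = 2×(290 − 4.5×24)×14 = 5096 mm²; tension across gage: (136 − 2×24)×14 = 1232 mm². R_n = min(0.6×450×5096, 0.6×345×8120) + 1.0×450×1232 = min(1375.9, 1680.8) + 554.4 = 1930.3 kN. φR_n = 0.75 × 1930.3 = 1447.7 kN.
Governing: min(2046.4, 3112.8, 637.9, 899.8, 1447.7) = 637.9 kN → net-section rupture.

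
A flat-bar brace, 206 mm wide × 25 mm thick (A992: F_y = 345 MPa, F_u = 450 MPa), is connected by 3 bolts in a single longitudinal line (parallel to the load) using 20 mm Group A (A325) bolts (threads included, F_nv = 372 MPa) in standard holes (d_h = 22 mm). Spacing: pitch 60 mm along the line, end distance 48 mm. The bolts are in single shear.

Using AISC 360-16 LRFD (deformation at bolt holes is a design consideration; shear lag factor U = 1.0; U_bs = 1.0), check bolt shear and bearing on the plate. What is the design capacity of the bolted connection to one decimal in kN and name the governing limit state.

263.0 kN (bolt shear governs)

Bolt shear: A_b = π(20)²/4 = 314.16 mm². φR_n = 0.75 × 372 × 314.16 × 3 × 1 = 263.0 kN.
Bearing (25 mm plate, F_u = 450 MPa): end bolts L_c = 48 − 22/2 = 37, R_n = min(1.2×37×25×450, 2.4×20×25×450) = 499.5 kN/bolt; interior L_c = 60 − 22 = 38, R_n = 513 kN/bolt. φR_n = 0.75 × (1×499.5 + 2×513) = 1144.1 kN.
Governing: min(263.0, 1144.1) = 263.0 kN → bolt shear.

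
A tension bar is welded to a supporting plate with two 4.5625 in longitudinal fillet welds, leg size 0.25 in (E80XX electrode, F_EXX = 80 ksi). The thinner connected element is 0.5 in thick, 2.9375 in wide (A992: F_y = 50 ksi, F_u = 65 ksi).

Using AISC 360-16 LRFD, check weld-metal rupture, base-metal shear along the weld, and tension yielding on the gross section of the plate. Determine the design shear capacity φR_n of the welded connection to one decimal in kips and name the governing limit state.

58.1 kips (weld metal governs)

Weld metal: throat = 0.707×0.25 = 0.17675 in, L = 2×4.5625 = 9.125 in. φR_n = 0.75 × 0.6 × 80 × 0.17675 × 9.125 = 58.1 kips.
Base metal shear (0.5 in plate): yield φR_n = 1.0×0.6×50×0.5×9.125 = 136.9 kips; rupture φR_n = 0.75×0.6×65×0.5×9.125 = 133.5 kips; take 133.5 kips (rupture).
Tension yield (gross): A_g = 2.9375×0.5 = 1.4688 in². φR_n = 0.90 × 50 × 1.4688 = 66.1 kips.
Governing: min(58.1, 133.5, 66.1) = 58.1 kips → weld metal.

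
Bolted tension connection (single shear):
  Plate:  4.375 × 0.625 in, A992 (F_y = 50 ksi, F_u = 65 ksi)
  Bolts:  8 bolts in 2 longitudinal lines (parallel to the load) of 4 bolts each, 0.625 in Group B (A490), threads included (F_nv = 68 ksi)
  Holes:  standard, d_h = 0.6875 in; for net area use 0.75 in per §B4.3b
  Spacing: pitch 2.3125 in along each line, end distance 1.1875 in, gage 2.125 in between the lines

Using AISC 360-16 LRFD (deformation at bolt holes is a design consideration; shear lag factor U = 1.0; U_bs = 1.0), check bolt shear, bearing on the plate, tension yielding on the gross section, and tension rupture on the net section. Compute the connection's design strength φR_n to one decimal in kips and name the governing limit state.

87.6 kips (net-section rupture governs)

Bolt shear: A_b = π(0.625)²/4 = 0.3068 in². φR_n = 0.75 × 68 × 0.3068 × 8 × 1 = 125.2 kips.
Bearing (0.625 in plate, F_u = 65 ksi): end bolts L_c = 1.1875 − 0.6875/2 = 0.84375, R_n = min(1.2×0.84375×0.625×65, 2.4×0.625×0.625×65) = 41.133 kips/bolt; interior L_c = 2.3125 − 0.6875 = 1.625, R_n = 60.938 kips/bolt. φR_n = 0.75 × (2×41.133 + 6×60.938) = 335.9 kips.
Tension yield (gross): A_g = 4.375×0.625 = 2.7344 in². φR_n = 0.90 × 50 × 2.7344 = 123.0 kips.
Tension rupture (net): A_n = (4.375 − 2×0.75)×0.625 = 1.7969 in² (U = 1.0, A_e = A_n). φR_n = 0.75 × 65 × 1.7969 = 87.6 kips.
Governing: min(125.2, 335.9, 123.0, 87.6) = 87.6 kips → net-section rupture.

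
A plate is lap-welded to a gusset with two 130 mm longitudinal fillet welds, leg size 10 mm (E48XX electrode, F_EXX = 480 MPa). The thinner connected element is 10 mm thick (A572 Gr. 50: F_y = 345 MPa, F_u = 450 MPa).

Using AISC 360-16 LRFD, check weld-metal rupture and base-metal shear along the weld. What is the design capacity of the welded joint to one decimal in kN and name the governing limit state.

Weld metal: throat = 0.707×10 = 7.07 mm, L = 2×130 = 260 mm. φR_n = 0.75 × 0.6 × 480 × 7.07 × 260 = 397.1 kN.
Base metal shear (10 mm plate): yield φR_n = 1.0×0.6×345×10×260 = 538.2 kN; rupture φR_n = 0.75×0.6×450×10×260 = 526.5 kN; take 526.5 kN (rupture).
Governing: min(397.1, 526.5) = 397.1 kN → weld metal.

397.1 kN (weld metal governs)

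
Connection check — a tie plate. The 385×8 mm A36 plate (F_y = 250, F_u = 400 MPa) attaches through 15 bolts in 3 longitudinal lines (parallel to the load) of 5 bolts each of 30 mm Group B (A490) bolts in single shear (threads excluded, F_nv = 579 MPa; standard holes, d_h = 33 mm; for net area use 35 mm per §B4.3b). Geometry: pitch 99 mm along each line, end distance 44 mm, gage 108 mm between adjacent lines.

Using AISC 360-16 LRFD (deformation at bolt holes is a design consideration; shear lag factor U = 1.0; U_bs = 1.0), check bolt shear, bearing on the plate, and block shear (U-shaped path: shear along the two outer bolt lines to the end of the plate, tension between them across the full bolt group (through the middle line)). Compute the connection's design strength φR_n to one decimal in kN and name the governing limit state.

Bolt shear: A_b = π(30)²/4 = 706.86 mm². φR_n = 0.75 × 579 × 706.86 × 15 × 1 = 4604.3 kN.
Bearing (8 mm plate, F_u = 400 MPa): end bolts L_c = 44 − 33/2 = 27.5, R_n = min(1.2×27.5×8×400, 2.4×30×8×400) = 105.6 kN/bolt; interior L_c = 99 − 33 = 66, R_n = 230.4 kN/bolt. φR_n = 0.75 × (3×105.6 + 12×230.4) = 2311.2 kN.
Block shear: shear path 2×[44+4×99] = 2×440 mm, A_gv = 7040, A_nv = 2×(440 − 4.5×35)×8 = 4520 mm²; tension across gage: (216 − 2×35)×8 = 1168 mm². R_n = min(0.6×400×4520, 0.6×250×7040) + 1.0×400×1168 = min(1084.8, 1056) + 467.2 = 1523.2 kN. φR_n = 0.75 × 1523.2 = 1142.4 kN.
Governing: min(4604.3, 2311.2, 1142.4) = 1142.4 kN → block shear.

1142.4 kN (block shear governs)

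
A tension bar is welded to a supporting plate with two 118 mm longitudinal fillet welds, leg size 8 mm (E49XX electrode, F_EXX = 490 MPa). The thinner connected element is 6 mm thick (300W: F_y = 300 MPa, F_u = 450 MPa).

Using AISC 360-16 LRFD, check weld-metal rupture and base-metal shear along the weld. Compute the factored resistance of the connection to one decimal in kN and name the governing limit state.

254.9 kN (base-metal shear governs)

Weld metal: throat = 0.707×8 = 5.656 mm, L = 2×118 = 236 mm. φR_n = 0.75 × 0.6 × 490 × 5.656 × 236 = 294.3 kN.
Base metal shear (6 mm plate): yield φR_n = 1.0×0.6×300×6×236 = 254.9 kN; rupture φR_n = 0.75×0.6×450×6×236 = 286.7 kN; take 254.9 kN (yield).
Governing: min(294.3, 254.9) = 254.9 kN → base-metal shear.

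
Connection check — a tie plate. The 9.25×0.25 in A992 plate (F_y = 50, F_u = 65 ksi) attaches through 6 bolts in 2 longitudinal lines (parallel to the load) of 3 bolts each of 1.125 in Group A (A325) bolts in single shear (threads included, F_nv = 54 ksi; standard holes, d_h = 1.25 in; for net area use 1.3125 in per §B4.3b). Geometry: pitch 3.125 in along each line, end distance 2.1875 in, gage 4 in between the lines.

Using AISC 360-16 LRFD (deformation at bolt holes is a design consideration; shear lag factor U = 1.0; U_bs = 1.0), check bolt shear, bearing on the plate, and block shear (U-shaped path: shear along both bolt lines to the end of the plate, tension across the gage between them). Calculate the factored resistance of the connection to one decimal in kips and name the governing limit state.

Bolt shear: A_b = π(1.125)²/4 = 0.99402 in². φR_n = 0.75 × 54 × 0.99402 × 6 × 1 = 241.5 kips.
Bearing (0.25 in plate, F_u = 65 ksi): end bolts L_c = 2.1875 − 1.25/2 = 1.5625, R_n = min(1.2×1.5625×0.25×65, 2.4×1.125×0.25×65) = 30.469 kips/bolt; interior L_c = 3.125 − 1.25 = 1.875, R_n = 36.563 kips/bolt. φR_n = 0.75 × (2×30.469 + 4×36.563) = 155.4 kips.
Block shear: shear path 2×[2.1875+2×3.125] = 2×8.4375 in, A_gv = 4.2188, A_nv = 2×(8.4375 − 2.5×1.3125)×0.25 = 2.5781 in²; tension across gage: (4 − 1×1.3125)×0.25 = 0.67188 in². R_n = min(0.6×65×2.5781, 0.6×50×4.2188) + 1.0×65×0.67188 = min(100.55, 126.56) + 43.672 = 144.22 kips. φR_n = 0.75 × 144.22 = 108.2 kips.
Governing: min(241.5, 155.4, 108.2) = 108.2 kips → block shear.

108.2 kips (block shear governs)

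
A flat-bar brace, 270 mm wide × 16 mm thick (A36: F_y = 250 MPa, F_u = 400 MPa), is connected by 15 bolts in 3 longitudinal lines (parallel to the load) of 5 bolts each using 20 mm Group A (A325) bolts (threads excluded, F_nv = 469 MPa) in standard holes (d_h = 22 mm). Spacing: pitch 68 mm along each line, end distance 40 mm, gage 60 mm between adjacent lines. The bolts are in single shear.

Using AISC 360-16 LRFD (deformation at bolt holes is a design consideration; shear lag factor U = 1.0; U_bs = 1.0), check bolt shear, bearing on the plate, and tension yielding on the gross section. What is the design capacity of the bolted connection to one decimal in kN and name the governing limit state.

972.0 kN (gross-section yield governs)

Bolt shear: A_b = π(20)²/4 = 314.16 mm². φR_n = 0.75 × 469 × 314.16 × 15 × 1 = 1657.6 kN.
Bearing (16 mm plate, F_u = 400 MPa): end bolts L_c = 40 − 22/2 = 29, R_n = min(1.2×29×16×400, 2.4×20×16×400) = 222.72 kN/bolt; interior L_c = 68 − 22 = 46, R_n = 307.2 kN/bolt. φR_n = 0.75 × (3×222.72 + 12×307.2) = 3265.9 kN.
Tension yield (gross): A_g = 270×16 = 4320 mm². φR_n = 0.90 × 250 × 4320 = 972.0 kN.
Governing: min(1657.6, 3265.9, 972.0) = 972.0 kN → gross-section yield.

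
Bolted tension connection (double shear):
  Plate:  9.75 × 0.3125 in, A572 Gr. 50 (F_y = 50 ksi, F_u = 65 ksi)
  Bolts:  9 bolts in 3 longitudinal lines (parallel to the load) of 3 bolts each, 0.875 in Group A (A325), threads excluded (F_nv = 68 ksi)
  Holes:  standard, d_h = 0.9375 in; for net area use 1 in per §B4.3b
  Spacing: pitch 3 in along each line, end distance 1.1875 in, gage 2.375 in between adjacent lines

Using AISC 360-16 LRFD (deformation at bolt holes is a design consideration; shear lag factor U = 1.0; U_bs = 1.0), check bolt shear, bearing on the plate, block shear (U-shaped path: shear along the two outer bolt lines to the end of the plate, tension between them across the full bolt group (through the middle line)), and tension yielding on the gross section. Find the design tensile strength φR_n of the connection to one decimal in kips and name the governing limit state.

127.6 kips (block shear governs)

Bolt shear: A_b = π(0.875)²/4 = 0.60132 in². φR_n = 0.75 × 68 × 0.60132 × 9 × 2 = 552.0 kips.
Bearing (0.3125 in plate, F_u = 65 ksi): end bolts L_c = 1.1875 − 0.9375/2 = 0.71875, R_n = min(1.2×0.71875×0.3125×65, 2.4×0.875×0.3125×65) = 17.52 kips/bolt; interior L_c = 3 − 0.9375 = 2.0625, R_n = 42.656 kips/bolt. φR_n = 0.75 × (3×17.52 + 6×42.656) = 231.4 kips.
Block shear: shear path 2×[1.1875+2×3] = 2×7.1875 in, A_gv = 4.4922, A_nv = 2×(7.1875 − 2.5×1)×0.3125 = 2.9297 in²; tension across gage: (4.75 − 2×1)×0.3125 = 0.85938 in². R_n = min(0.6×65×2.9297, 0.6×50×4.4922) + 1.0×65×0.85938 = min(114.26, 134.77) + 55.86 = 170.12 kips. φR_n = 0.75 × 170.12 = 127.6 kips.
Tension yield (gross): A_g = 9.75×0.3125 = 3.0469 in². φR_n = 0.90 × 50 × 3.0469 = 137.1 kips.
Governing: min(552.0, 231.4, 127.6, 137.1) = 127.6 kips → block shear.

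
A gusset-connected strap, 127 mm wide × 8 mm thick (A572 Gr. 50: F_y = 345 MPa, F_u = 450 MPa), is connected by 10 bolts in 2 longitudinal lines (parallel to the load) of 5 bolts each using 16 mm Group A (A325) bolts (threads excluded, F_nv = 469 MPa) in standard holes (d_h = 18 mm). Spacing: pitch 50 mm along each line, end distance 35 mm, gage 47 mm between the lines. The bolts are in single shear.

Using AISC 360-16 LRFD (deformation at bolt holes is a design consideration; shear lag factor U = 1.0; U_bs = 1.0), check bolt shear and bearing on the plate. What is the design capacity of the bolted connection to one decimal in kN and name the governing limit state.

707.2 kN (bolt shear governs)

Bolt shear: A_b = π(16)²/4 = 201.06 mm². φR_n = 0.75 × 469 × 201.06 × 10 × 1 = 707.2 kN.
Bearing (8 mm plate, F_u = 450 MPa): end bolts L_c = 35 − 18/2 = 26, R_n = min(1.2×26×8×450, 2.4×16×8×450) = 112.32 kN/bolt; interior L_c = 50 − 18 = 32, R_n = 138.24 kN/bolt. φR_n = 0.75 × (2×112.32 + 8×138.24) = 997.9 kN.
Governing: min(707.2, 997.9) = 707.2 kN → bolt shear.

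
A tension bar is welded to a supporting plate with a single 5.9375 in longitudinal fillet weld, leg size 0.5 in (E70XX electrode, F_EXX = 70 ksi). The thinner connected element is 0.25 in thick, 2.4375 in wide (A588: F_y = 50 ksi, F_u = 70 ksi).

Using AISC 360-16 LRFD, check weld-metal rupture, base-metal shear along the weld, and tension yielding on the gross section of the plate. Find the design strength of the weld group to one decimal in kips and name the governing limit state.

Weld metal: throat = 0.707×0.5 = 0.3535 in, L = 5.9375 in. φR_n = 0.75 × 0.6 × 70 × 0.3535 × 5.9375 = 66.1 kips.
Base metal shear (0.25 in plate): yield φR_n = 1.0×0.6×50×0.25×5.9375 = 44.5 kips; rupture φR_n = 0.75×0.6×70×0.25×5.9375 = 46.8 kips; take 44.5 kips (yield).
Tension yield (gross): A_g = 2.4375×0.25 = 0.60938 in². φR_n = 0.90 × 50 × 0.60938 = 27.4 kips.
Governing: min(66.1, 44.5, 27.4) = 27.4 kips → gross-section yield.

27.4 kips (gross-section yield governs)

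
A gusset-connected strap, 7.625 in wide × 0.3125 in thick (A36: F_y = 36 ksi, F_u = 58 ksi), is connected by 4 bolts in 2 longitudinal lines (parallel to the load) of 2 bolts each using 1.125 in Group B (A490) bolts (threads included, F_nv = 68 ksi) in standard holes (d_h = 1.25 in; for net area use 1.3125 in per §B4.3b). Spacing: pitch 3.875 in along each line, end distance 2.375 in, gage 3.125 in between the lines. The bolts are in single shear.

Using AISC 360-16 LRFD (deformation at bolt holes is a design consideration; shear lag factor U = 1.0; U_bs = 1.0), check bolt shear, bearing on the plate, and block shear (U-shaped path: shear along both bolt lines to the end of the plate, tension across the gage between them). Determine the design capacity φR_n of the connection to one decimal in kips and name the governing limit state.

87.9 kips (block shear governs)

Bolt shear: A_b = π(1.125)²/4 = 0.99402 in². φR_n = 0.75 × 68 × 0.99402 × 4 × 1 = 202.8 kips.
Bearing (0.3125 in plate, F_u = 58 ksi): end bolts L_c = 2.375 − 1.25/2 = 1.75, R_n = min(1.2×1.75×0.3125×58, 2.4×1.125×0.3125×58) = 38.063 kips/bolt; interior L_c = 3.875 − 1.25 = 2.625, R_n = 48.938 kips/bolt. φR_n = 0.75 × (2×38.063 + 2×48.938) = 130.5 kips.
Block shear: shear path 2×[2.375+1×3.875] = 2×6.25 in, A_gv = 3.9063, A_nv = 2×(6.25 − 1.5×1.3125)×0.3125 = 2.6758 in²; tension across gage: (3.125 − 1×1.3125)×0.3125 = 0.56641 in². R_n = min(0.6×58×2.6758, 0.6×36×3.9063) + 1.0×58×0.56641 = min(93.118, 84.376) + 32.852 = 117.23 kips. φR_n = 0.75 × 117.23 = 87.9 kips.
Governing: min(202.8, 130.5, 87.9) = 87.9 kips → block shear.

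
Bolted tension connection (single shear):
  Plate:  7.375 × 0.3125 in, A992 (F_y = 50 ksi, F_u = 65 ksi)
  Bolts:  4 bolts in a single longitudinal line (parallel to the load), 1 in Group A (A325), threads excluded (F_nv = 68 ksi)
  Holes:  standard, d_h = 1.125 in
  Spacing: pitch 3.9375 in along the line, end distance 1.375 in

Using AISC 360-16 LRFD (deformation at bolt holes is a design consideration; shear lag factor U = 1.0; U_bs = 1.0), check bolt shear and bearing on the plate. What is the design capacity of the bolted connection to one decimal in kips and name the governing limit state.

124.5 kips (bearing governs)

Bolt shear: A_b = π(1)²/4 = 0.7854 in². φR_n = 0.75 × 68 × 0.7854 × 4 × 1 = 160.2 kips.
Bearing (0.3125 in plate, F_u = 65 ksi): end bolts L_c = 1.375 − 1.125/2 = 0.8125, R_n = min(1.2×0.8125×0.3125×65, 2.4×1×0.3125×65) = 19.805 kips/bolt; interior L_c = 3.9375 − 1.125 = 2.8125, R_n = 48.75 kips/bolt. φR_n = 0.75 × (1×19.805 + 3×48.75) = 124.5 kips.
Governing: min(160.2, 124.5) = 124.5 kips → bearing.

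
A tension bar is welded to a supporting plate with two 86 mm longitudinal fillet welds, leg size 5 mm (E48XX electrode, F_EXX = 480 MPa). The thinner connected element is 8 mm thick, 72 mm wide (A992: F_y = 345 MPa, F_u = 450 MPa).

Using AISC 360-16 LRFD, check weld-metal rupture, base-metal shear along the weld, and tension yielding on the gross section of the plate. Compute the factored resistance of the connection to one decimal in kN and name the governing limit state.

Weld metal: throat = 0.707×5 = 3.535 mm, L = 2×86 = 172 mm. φR_n = 0.75 × 0.6 × 480 × 3.535 × 172 = 131.3 kN.
Base metal shear (8 mm plate): yield φR_n = 1.0×0.6×345×8×172 = 284.8 kN; rupture φR_n = 0.75×0.6×450×8×172 = 278.6 kN; take 278.6 kN (rupture).
Tension yield (gross): A_g = 72×8 = 576 mm². φR_n = 0.90 × 345 × 576 = 178.8 kN.
Governing: min(131.3, 278.6, 178.8) = 131.3 kN → weld metal.

131.3 kN (weld metal governs)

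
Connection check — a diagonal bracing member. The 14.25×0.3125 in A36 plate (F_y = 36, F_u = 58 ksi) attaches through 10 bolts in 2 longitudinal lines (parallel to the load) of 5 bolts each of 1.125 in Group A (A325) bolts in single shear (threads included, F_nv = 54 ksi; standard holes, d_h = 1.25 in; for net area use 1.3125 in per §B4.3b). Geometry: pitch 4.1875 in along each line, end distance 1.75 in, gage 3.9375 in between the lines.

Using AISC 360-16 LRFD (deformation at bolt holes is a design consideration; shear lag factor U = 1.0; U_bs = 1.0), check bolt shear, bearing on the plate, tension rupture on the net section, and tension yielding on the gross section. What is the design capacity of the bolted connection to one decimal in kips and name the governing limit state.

144.3 kips (gross-section yield governs)

Bolt shear: A_b = π(1.125)²/4 = 0.99402 in². φR_n = 0.75 × 54 × 0.99402 × 10 × 1 = 402.6 kips.
Bearing (0.3125 in plate, F_u = 58 ksi): end bolts L_c = 1.75 − 1.25/2 = 1.125, R_n = min(1.2×1.125×0.3125×58, 2.4×1.125×0.3125×58) = 24.469 kips/bolt; interior L_c = 4.1875 − 1.25 = 2.9375, R_n = 48.938 kips/bolt. φR_n = 0.75 × (2×24.469 + 8×48.938) = 330.3 kips.
Tension rupture (net): A_n = (14.25 − 2×1.3125)×0.3125 = 3.6328 in² (U = 1.0, A_e = A_n). φR_n = 0.75 × 58 × 3.6328 = 158.0 kips.
Tension yield (gross): A_g = 14.25×0.3125 = 4.4531 in². φR_n = 0.90 × 36 × 4.4531 = 144.3 kips.
Governing: min(402.6, 330.3, 158.0, 144.3) = 144.3 kips → gross-section yield.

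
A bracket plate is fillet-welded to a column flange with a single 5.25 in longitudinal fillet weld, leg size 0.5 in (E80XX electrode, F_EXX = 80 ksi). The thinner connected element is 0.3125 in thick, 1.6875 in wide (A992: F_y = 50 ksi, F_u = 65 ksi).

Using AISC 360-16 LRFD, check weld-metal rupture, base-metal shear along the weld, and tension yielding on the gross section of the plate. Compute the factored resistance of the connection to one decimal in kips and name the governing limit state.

Weld metal: throat = 0.707×0.5 = 0.3535 in, L = 5.25 in. φR_n = 0.75 × 0.6 × 80 × 0.3535 × 5.25 = 66.8 kips.
Base metal shear (0.3125 in plate): yield φR_n = 1.0×0.6×50×0.3125×5.25 = 49.2 kips; rupture φR_n = 0.75×0.6×65×0.3125×5.25 = 48.0 kips; take 48.0 kips (rupture).
Tension yield (gross): A_g = 1.6875×0.3125 = 0.52734 in². φR_n = 0.90 × 50 × 0.52734 = 23.7 kips.
Governing: min(66.8, 48.0, 23.7) = 23.7 kips → gross-section yield.

23.7 kips (gross-section yield governs)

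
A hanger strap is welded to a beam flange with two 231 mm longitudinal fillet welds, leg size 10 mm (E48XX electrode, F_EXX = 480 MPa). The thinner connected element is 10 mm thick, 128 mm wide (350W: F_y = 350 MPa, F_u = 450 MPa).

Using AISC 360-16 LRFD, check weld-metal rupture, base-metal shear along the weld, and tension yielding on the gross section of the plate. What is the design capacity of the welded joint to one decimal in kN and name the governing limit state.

Weld metal: throat = 0.707×10 = 7.07 mm, L = 2×231 = 462 mm. φR_n = 0.75 × 0.6 × 480 × 7.07 × 462 = 705.5 kN.
Base metal shear (10 mm plate): yield φR_n = 1.0×0.6×350×10×462 = 970.2 kN; rupture φR_n = 0.75×0.6×450×10×462 = 935.6 kN; take 935.6 kN (rupture).
Tension yield (gross): A_g = 128×10 = 1280 mm². φR_n = 0.90 × 350 × 1280 = 403.2 kN.
Governing: min(705.5, 935.6, 403.2) = 403.2 kN → gross-section yield.

403.2 kN (gross-section yield governs)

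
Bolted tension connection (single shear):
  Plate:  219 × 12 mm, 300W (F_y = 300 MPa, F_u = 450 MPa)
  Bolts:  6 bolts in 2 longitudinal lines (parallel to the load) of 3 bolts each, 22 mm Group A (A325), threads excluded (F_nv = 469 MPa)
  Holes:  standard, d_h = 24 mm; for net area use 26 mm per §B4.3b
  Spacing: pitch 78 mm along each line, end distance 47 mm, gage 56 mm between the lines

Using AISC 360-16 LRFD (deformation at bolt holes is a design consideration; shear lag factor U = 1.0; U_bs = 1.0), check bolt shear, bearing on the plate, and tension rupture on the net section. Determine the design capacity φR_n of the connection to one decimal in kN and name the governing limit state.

676.4 kN (net-section rupture governs)

Bolt shear: A_b = π(22)²/4 = 380.13 mm². φR_n = 0.75 × 469 × 380.13 × 6 × 1 = 802.3 kN.
Bearing (12 mm plate, F_u = 450 MPa): end bolts L_c = 47 − 24/2 = 35, R_n = min(1.2×35×12×450, 2.4×22×12×450) = 226.8 kN/bolt; interior L_c = 78 − 24 = 54, R_n = 285.12 kN/bolt. φR_n = 0.75 × (2×226.8 + 4×285.12) = 1195.6 kN.
Tension rupture (net): A_n = (219 − 2×26)×12 = 2004 mm² (U = 1.0, A_e = A_n). φR_n = 0.75 × 450 × 2004 = 676.4 kN.
Governing: min(802.3, 1195.6, 676.4) = 676.4 kN → net-section rupture.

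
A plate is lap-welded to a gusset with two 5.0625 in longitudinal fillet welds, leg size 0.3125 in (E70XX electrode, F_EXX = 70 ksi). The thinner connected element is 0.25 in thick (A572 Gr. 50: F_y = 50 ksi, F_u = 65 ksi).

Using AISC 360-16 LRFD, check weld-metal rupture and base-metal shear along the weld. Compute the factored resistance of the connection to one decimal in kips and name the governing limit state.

70.5 kips (weld metal governs)

Weld metal: throat = 0.707×0.3125 = 0.22094 in, L = 2×5.0625 = 10.125 in. φR_n = 0.75 × 0.6 × 70 × 0.22094 × 10.125 = 70.5 kips.
Base metal shear (0.25 in plate): yield φR_n = 1.0×0.6×50×0.25×10.125 = 75.9 kips; rupture φR_n = 0.75×0.6×65×0.25×10.125 = 74.0 kips; take 74.0 kips (rupture).
Governing: min(70.5, 74.0) = 70.5 kips → weld metal.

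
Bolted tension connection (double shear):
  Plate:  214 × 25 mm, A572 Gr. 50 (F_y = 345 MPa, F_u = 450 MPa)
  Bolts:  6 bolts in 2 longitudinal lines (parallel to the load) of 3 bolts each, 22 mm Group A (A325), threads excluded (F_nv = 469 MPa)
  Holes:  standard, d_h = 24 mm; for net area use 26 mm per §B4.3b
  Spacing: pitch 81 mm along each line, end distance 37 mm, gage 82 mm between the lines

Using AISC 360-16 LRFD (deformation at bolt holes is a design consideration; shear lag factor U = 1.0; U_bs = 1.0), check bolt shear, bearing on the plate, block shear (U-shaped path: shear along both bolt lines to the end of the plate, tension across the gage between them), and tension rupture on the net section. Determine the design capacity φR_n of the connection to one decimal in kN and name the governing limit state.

1366.9 kN (net-section rupture governs)

Bolt shear: A_b = π(22)²/4 = 380.13 mm². φR_n = 0.75 × 469 × 380.13 × 6 × 2 = 1604.5 kN.
Bearing (25 mm plate, F_u = 450 MPa): end bolts L_c = 37 − 24/2 = 25, R_n = min(1.2×25×25×450, 2.4×22×25×450) = 337.5 kN/bolt; interior L_c = 81 − 24 = 57, R_n = 594 kN/bolt. φR_n = 0.75 × (2×337.5 + 4×594) = 2288.3 kN.
Block shear: shear path 2×[37+2×81] = 2×199 mm, A_gv = 9950, A_nv = 2×(199 − 2.5×26)×25 = 6700 mm²; tension across gage: (82 − 1×26)×25 = 1400 mm². R_n = min(0.6×450×6700, 0.6×345×9950) + 1.0×450×1400 = min(1809, 2059.7) + 630 = 2439 kN. φR_n = 0.75 × 2439 = 1829.3 kN.
Tension rupture (net): A_n = (214 − 2×26)×25 = 4050 mm² (U = 1.0, A_e = A_n). φR_n = 0.75 × 450 × 4050 = 1366.9 kN.
Governing: min(1604.5, 2288.3, 1829.3, 1366.9) = 1366.9 kN → net-section rupture.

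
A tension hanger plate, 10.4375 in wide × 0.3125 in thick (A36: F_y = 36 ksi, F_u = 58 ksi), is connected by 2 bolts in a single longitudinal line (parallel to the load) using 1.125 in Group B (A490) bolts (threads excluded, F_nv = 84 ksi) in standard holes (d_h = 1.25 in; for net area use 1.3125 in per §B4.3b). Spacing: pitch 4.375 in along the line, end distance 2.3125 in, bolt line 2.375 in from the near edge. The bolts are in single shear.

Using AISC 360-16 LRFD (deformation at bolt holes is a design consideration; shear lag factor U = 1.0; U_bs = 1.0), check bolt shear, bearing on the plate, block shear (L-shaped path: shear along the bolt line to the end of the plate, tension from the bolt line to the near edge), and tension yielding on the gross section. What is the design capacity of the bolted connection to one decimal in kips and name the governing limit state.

Bolt shear: A_b = π(1.125)²/4 = 0.99402 in². φR_n = 0.75 × 84 × 0.99402 × 2 × 1 = 125.2 kips.
Bearing (0.3125 in plate, F_u = 58 ksi): end bolts L_c = 2.3125 − 1.25/2 = 1.6875, R_n = min(1.2×1.6875×0.3125×58, 2.4×1.125×0.3125×58) = 36.703 kips/bolt; interior L_c = 4.375 − 1.25 = 3.125, R_n = 48.938 kips/bolt. φR_n = 0.75 × (1×36.703 + 1×48.938) = 64.2 kips.
Block shear: shear path 1×[2.3125+1×4.375] = 1×6.6875 in, A_gv = 2.0898, A_nv = 1×(6.6875 − 1.5×1.3125)×0.3125 = 1.4746 in²; tension to near edge: (2.375 − 0.5×1.3125)×0.3125 = 0.53711 in². R_n = min(0.6×58×1.4746, 0.6×36×2.0898) + 1.0×58×0.53711 = min(51.316, 45.14) + 31.152 = 76.292 kips. φR_n = 0.75 × 76.292 = 57.2 kips.
Tension yield (gross): A_g = 10.4375×0.3125 = 3.2617 in². φR_n = 0.90 × 36 × 3.2617 = 105.7 kips.
Governing: min(125.2, 64.2, 57.2, 105.7) = 57.2 kips → block shear.

57.2 kips (block shear governs)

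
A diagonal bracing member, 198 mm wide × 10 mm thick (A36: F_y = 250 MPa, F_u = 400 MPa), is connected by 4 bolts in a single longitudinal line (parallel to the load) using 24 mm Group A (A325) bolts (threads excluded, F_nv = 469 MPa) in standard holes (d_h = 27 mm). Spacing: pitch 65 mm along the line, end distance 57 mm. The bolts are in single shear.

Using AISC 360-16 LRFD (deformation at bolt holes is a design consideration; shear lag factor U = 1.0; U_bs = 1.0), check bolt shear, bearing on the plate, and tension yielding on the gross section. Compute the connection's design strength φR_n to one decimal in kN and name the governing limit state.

445.5 kN (gross-section yield governs)

Bolt shear: A_b = π(24)²/4 = 452.39 mm². φR_n = 0.75 × 469 × 452.39 × 4 × 1 = 636.5 kN.
Bearing (10 mm plate, F_u = 400 MPa): end bolts L_c = 57 − 27/2 = 43.5, R_n = min(1.2×43.5×10×400, 2.4×24×10×400) = 208.8 kN/bolt; interior L_c = 65 − 27 = 38, R_n = 182.4 kN/bolt. φR_n = 0.75 × (1×208.8 + 3×182.4) = 567.0 kN.
Tension yield (gross): A_g = 198×10 = 1980 mm². φR_n = 0.90 × 250 × 1980 = 445.5 kN.
Governing: min(636.5, 567.0, 445.5) = 445.5 kN → gross-section yield.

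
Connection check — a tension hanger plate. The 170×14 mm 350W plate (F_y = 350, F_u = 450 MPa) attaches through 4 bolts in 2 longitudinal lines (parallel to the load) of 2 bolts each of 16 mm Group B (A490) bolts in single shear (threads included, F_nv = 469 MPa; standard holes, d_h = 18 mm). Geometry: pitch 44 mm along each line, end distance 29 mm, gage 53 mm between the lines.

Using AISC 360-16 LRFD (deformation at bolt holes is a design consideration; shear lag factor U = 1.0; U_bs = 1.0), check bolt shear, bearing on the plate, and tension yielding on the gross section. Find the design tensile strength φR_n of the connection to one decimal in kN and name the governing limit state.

Bolt shear: A_b = π(16)²/4 = 201.06 mm². φR_n = 0.75 × 469 × 201.06 × 4 × 1 = 282.9 kN.
Bearing (14 mm plate, F_u = 450 MPa): end bolts L_c = 29 − 18/2 = 20, R_n = min(1.2×20×14×450, 2.4×16×14×450) = 151.2 kN/bolt; interior L_c = 44 − 18 = 26, R_n = 196.56 kN/bolt. φR_n = 0.75 × (2×151.2 + 2×196.56) = 521.6 kN.
Tension yield (gross): A_g = 170×14 = 2380 mm². φR_n = 0.90 × 350 × 2380 = 749.7 kN.
Governing: min(282.9, 521.6, 749.7) = 282.9 kN → bolt shear.

282.9 kN (bolt shear governs)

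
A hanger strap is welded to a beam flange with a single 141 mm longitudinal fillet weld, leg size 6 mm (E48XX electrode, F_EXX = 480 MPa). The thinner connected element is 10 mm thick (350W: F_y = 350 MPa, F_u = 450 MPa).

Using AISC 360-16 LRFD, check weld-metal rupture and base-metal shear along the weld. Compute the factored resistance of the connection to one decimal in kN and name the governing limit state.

Weld metal: throat = 0.707×6 = 4.242 mm, L = 141 mm. φR_n = 0.75 × 0.6 × 480 × 4.242 × 141 = 129.2 kN.
Base metal shear (10 mm plate): yield φR_n = 1.0×0.6×350×10×141 = 296.1 kN; rupture φR_n = 0.75×0.6×450×10×141 = 285.5 kN; take 285.5 kN (rupture).
Governing: min(129.2, 285.5) = 129.2 kN → weld metal.

129.2 kN (weld metal governs)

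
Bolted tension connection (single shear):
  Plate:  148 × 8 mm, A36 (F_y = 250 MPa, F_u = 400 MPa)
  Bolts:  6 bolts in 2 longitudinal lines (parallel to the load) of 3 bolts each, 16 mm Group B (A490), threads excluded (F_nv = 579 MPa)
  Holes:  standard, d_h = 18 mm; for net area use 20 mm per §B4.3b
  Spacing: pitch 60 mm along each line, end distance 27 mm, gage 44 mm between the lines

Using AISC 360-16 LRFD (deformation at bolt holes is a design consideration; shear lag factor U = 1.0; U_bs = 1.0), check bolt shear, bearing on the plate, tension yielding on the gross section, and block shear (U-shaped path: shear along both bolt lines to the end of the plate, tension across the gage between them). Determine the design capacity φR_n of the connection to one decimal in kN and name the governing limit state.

266.4 kN (gross-section yield governs)

Bolt shear: A_b = π(16)²/4 = 201.06 mm². φR_n = 0.75 × 579 × 201.06 × 6 × 1 = 523.9 kN.
Bearing (8 mm plate, F_u = 400 MPa): end bolts L_c = 27 − 18/2 = 18, R_n = min(1.2×18×8×400, 2.4×16×8×400) = 69.12 kN/bolt; interior L_c = 60 − 18 = 42, R_n = 122.88 kN/bolt. φR_n = 0.75 × (2×69.12 + 4×122.88) = 472.3 kN.
Tension yield (gross): A_g = 148×8 = 1184 mm². φR_n = 0.90 × 250 × 1184 = 266.4 kN.
Block shear: shear path 2×[27+2×60] = 2×147 mm, A_gv = 2352, A_nv = 2×(147 − 2.5×20)×8 = 1552 mm²; tension across gage: (44 − 1×20)×8 = 192 mm². R_n = min(0.6×400×1552, 0.6×250×2352) + 1.0×400×192 = min(372.48, 352.8) + 76.8 = 429.6 kN. φR_n = 0.75 × 429.6 = 322.2 kN.
Governing: min(523.9, 472.3, 266.4, 322.2) = 266.4 kN → gross-section yield.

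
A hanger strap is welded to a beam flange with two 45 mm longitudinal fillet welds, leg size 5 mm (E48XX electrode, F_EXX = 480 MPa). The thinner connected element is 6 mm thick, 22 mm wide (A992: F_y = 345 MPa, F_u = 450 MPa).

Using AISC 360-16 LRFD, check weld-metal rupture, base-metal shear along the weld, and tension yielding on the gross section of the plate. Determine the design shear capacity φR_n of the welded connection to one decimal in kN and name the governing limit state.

41.0 kN (gross-section yield governs)

Weld metal: throat = 0.707×5 = 3.535 mm, L = 2×45 = 90 mm. φR_n = 0.75 × 0.6 × 480 × 3.535 × 90 = 68.7 kN.
Base metal shear (6 mm plate): yield φR_n = 1.0×0.6×345×6×90 = 111.8 kN; rupture φR_n = 0.75×0.6×450×6×90 = 109.4 kN; take 109.4 kN (rupture).
Tension yield (gross): A_g = 22×6 = 132 mm². φR_n = 0.90 × 345 × 132 = 41.0 kN.
Governing: min(68.7, 109.4, 41.0) = 41.0 kN → gross-section yield.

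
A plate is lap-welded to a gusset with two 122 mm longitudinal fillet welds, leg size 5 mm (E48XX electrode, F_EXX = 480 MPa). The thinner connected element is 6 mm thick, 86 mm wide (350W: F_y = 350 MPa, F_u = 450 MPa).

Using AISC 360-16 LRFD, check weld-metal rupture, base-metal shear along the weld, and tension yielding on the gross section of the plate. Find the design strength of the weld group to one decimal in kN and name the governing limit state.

Weld metal: throat = 0.707×5 = 3.535 mm, L = 2×122 = 244 mm. φR_n = 0.75 × 0.6 × 480 × 3.535 × 244 = 186.3 kN.
Base metal shear (6 mm plate): yield φR_n = 1.0×0.6×350×6×244 = 307.4 kN; rupture φR_n = 0.75×0.6×450×6×244 = 296.5 kN; take 296.5 kN (rupture).
Tension yield (gross): A_g = 86×6 = 516 mm². φR_n = 0.90 × 350 × 516 = 162.5 kN.
Governing: min(186.3, 296.5, 162.5) = 162.5 kN → gross-section yield.

162.5 kN (gross-section yield governs)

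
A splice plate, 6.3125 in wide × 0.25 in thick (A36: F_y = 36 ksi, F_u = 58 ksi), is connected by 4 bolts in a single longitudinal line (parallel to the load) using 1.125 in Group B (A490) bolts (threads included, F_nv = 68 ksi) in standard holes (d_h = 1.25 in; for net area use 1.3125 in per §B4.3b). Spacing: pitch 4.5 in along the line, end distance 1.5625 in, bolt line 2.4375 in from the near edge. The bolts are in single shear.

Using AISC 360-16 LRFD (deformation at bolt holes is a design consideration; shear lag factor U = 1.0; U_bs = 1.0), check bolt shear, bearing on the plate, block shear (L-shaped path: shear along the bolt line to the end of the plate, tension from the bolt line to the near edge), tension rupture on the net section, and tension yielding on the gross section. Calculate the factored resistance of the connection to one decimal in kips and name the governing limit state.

51.1 kips (gross-section yield governs)

Bolt shear: A_b = π(1.125)²/4 = 0.99402 in². φR_n = 0.75 × 68 × 0.99402 × 4 × 1 = 202.8 kips.
Bearing (0.25 in plate, F_u = 58 ksi): end bolts L_c = 1.5625 − 1.25/2 = 0.9375, R_n = min(1.2×0.9375×0.25×58, 2.4×1.125×0.25×58) = 16.313 kips/bolt; interior L_c = 4.5 − 1.25 = 3.25, R_n = 39.15 kips/bolt. φR_n = 0.75 × (1×16.313 + 3×39.15) = 100.3 kips.
Block shear: shear path 1×[1.5625+3×4.5] = 1×15.0625 in, A_gv = 3.7656, A_nv = 1×(15.0625 − 3.5×1.3125)×0.25 = 2.6172 in²; tension to near edge: (2.4375 − 0.5×1.3125)×0.25 = 0.44531 in². R_n = min(0.6×58×2.6172, 0.6×36×3.7656) + 1.0×58×0.44531 = min(91.079, 81.337) + 25.828 = 107.17 kips. φR_n = 0.75 × 107.17 = 80.4 kips.
Tension rupture (net): A_n = (6.3125 − 1×1.3125)×0.25 = 1.25 in² (U = 1.0, A_e = A_n). φR_n = 0.75 × 58 × 1.25 = 54.4 kips.
Tension yield (gross): A_g = 6.3125×0.25 = 1.5781 in². φR_n = 0.90 × 36 × 1.5781 = 51.1 kips.
Governing: min(202.8, 100.3, 80.4, 54.4, 51.1) = 51.1 kips → gross-section yield.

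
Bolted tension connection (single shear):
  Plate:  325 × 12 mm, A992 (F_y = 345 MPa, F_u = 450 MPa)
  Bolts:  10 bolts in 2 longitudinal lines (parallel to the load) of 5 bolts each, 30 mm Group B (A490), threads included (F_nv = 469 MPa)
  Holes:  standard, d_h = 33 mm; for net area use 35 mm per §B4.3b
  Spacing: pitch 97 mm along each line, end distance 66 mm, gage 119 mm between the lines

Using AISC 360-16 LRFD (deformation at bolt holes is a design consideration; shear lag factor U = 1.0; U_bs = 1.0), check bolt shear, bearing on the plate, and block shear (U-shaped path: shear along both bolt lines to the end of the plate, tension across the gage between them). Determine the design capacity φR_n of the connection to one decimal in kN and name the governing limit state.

Bolt shear: A_b = π(30)²/4 = 706.86 mm². φR_n = 0.75 × 469 × 706.86 × 10 × 1 = 2486.4 kN.
Bearing (12 mm plate, F_u = 450 MPa): end bolts L_c = 66 − 33/2 = 49.5, R_n = min(1.2×49.5×12×450, 2.4×30×12×450) = 320.76 kN/bolt; interior L_c = 97 − 33 = 64, R_n = 388.8 kN/bolt. φR_n = 0.75 × (2×320.76 + 8×388.8) = 2813.9 kN.
Block shear: shear path 2×[66+4×97] = 2×454 mm, A_gv = 10896, A_nv = 2×(454 − 4.5×35)×12 = 7116 mm²; tension across gage: (119 − 1×35)×12 = 1008 mm². R_n = min(0.6×450×7116, 0.6×345×10896) + 1.0×450×1008 = min(1921.3, 2255.5) + 453.6 = 2374.9 kN. φR_n = 0.75 × 2374.9 = 1781.2 kN.
Governing: min(2486.4, 2813.9, 1781.2) = 1781.2 kN → block shear.

1781.2 kN (block shear governs)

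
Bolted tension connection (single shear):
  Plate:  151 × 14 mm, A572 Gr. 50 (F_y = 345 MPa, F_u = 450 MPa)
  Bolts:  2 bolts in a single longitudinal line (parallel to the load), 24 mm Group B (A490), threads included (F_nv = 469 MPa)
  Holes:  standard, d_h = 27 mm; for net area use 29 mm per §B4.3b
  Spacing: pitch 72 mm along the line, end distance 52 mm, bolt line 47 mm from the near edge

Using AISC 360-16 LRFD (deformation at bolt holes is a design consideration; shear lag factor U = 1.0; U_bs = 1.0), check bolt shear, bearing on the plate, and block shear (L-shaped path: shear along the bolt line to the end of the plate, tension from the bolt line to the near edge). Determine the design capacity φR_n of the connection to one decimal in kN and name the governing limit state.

318.3 kN (bolt shear governs)

Bolt shear: A_b = π(24)²/4 = 452.39 mm². φR_n = 0.75 × 469 × 452.39 × 2 × 1 = 318.3 kN.
Bearing (14 mm plate, F_u = 450 MPa): end bolts L_c = 52 − 27/2 = 38.5, R_n = min(1.2×38.5×14×450, 2.4×24×14×450) = 291.06 kN/bolt; interior L_c = 72 − 27 = 45, R_n = 340.2 kN/bolt. φR_n = 0.75 × (1×291.06 + 1×340.2) = 473.4 kN.
Block shear: shear path 1×[52+1×72] = 1×124 mm, A_gv = 1736, A_nv = 1×(124 − 1.5×29)×14 = 1127 mm²; tension to near edge: (47 − 0.5×29)×14 = 455 mm². R_n = min(0.6×450×1127, 0.6×345×1736) + 1.0×450×455 = min(304.29, 359.35) + 204.75 = 509.04 kN. φR_n = 0.75 × 509.04 = 381.8 kN.
Governing: min(318.3, 473.4, 381.8) = 318.3 kN → bolt shear.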